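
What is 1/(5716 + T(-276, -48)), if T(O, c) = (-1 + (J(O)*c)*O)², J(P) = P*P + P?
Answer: 1/1011076903727199317 ≈ 9.8904e-19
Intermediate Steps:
J(P) = P + P² (J(P) = P² + P = P + P²)
T(O, c) = (-1 + c*O²*(1 + O))² (T(O, c) = (-1 + ((O*(1 + O))*c)*O)² = (-1 + (O*c*(1 + O))*O)² = (-1 + c*O²*(1 + O))²)
1/(5716 + T(-276, -48)) = 1/(5716 + (-1 - 48*(-276)²*(1 - 276))²) = 1/(5716 + (-1 - 48*76176*(-275))²) = 1/(5716 + (-1 + 1005523200)²) = 1/(5716 + 1005523199²) = 1/(5716 + 1011076903727193601) = 1/1011076903727199317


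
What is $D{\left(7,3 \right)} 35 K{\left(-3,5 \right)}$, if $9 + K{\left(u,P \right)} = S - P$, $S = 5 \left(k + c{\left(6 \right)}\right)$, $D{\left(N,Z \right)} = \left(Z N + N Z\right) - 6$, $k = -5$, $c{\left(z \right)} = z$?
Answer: $-11340$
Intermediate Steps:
$D{\left(N,Z \right)} = -6 + 2 N Z$ ($D{\left(N,Z \right)} = \left(N Z + N Z\right) - 6 = 2 N Z - 6 = -6 + 2 N Z$)
$S = 5$ ($S = 5 \left(-5 + 6\right) = 5 \cdot 1 = 5$)
$K{\left(u,P \right)} = -4 - P$ ($K{\left(u,P \right)} = -9 - \left(-5 + P\right) = -4 - P$)
$D{\left(7,3 \right)} 35 K{\left(-3,5 \right)} = \left(-6 + 2 \cdot 7 \cdot 3\right) 35 \left(-4 - 5\right) = \left(-6 + 42\right) 35 \left(-4 - 5\right) = 36 \cdot 35 \left(-9\right) = 1260 \left(-9\right) = -11340$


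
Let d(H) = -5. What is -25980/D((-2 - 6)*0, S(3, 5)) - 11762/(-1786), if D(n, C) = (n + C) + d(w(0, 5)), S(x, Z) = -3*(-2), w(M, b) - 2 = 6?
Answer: -23194259/893 ≈ -25973.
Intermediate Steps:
w(M, b) = 8 (w(M, b) = 2 + 6 = 8)
S(x, Z) = 6
D(n, C) = -5 + C + n (D(n, C) = (n + C) - 5 = (C + n) - 5 = -5 + C + n)
-25980/D((-2 - 6)*0, S(3, 5)) - 11762/(-1786) = -25980/(-5 + 6 + (-2 - 6)*0) - 11762/(-1786) = -25980/(-5 + 6 - 8*0) - 11762*(-1/1786) = -25980/(-5 + 6 + 0) + 5881/893 = -25980/1 + 5881/893 = -25980*1 + 5881/893 = -25980 + 5881/893 = -23194259/893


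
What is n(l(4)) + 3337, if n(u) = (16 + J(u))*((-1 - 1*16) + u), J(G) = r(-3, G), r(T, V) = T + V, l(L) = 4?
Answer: 3116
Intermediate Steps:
J(G) = -3 + G
n(u) = (-17 + u)*(13 + u) (n(u) = (16 + (-3 + u))*((-1 - 1*16) + u) = (13 + u)*((-1 - 16) + u) = (13 + u)*(-17 + u) = (-17 + u)*(13 + u))
n(l(4)) + 3337 = (-221 - 1*4 + 4*(-3 + 4)) + 3337 = (-221 - 4 + 4*1) + 3337 = (-221 - 4 + 4) + 3337 = -221 + 3337 = 3116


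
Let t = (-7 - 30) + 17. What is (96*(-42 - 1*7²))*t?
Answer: 174720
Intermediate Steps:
t = -20 (t = -37 + 17 = -20)
(96*(-42 - 1*7²))*t = (96*(-42 - 1*7²))*(-20) = (96*(-42 - 1*49))*(-20) = (96*(-42 - 49))*(-20) = (96*(-91))*(-20) = -8736*(-20) = 174720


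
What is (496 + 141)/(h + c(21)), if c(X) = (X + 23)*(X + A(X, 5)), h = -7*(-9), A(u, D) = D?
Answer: 637/1207 ≈ 0.52775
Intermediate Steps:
h = 63
c(X) = (5 + X)*(23 + X) (c(X) = (X + 23)*(X + 5) = (23 + X)*(5 + X) = (5 + X)*(23 + X))
(496 + 141)/(h + c(21)) = (496 + 141)/(63 + (115 + 21² + 28*21)) = 637/(63 + (115 + 441 + 588)) = 637/(63 + 1144) = 637/1207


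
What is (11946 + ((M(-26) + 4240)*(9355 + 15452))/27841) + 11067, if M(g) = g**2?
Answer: 762656145/27841 ≈ 27393.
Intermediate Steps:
(11946 + ((M(-26) + 4240)*(9355 + 15452))/27841) + 11067 = (11946 + (((-26)**2 + 4240)*(9355 + 15452))/27841) + 11067 = (11946 + ((676 + 4240)*24807)*(1/27841)) + 11067 = (11946 + (4916*24807)*(1/27841)) + 11067 = (11946 + 121951212*(1/27841)) + 11067 = (11946 + 121951212/27841) + 11067 = 454539798/27841 + 11067 = 762656145/27841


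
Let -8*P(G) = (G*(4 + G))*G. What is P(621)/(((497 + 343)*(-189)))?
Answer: 595125/3136 ≈ 189.77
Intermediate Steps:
P(G) = -G²*(4 + G)/8 (P(G) = -G*(4 + G)*G/8 = -G²*(4 + G)/8)
P(621)/(((497 + 343)*(-189))) = ((⅛)*621²*(-4 - 1*621))/(((497 + 343)*(-189))) = ((⅛)*385641*(-4 - 621))/((840*(-189))) = ((⅛)*385641*(-625))/(-158760) = -241025625/8*(-1/158760) = 595125/3136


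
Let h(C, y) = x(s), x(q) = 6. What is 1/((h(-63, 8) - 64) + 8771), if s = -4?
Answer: 1/8713 ≈ 0.00011477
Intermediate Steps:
h(C, y) = 6
1/((h(-63, 8) - 64) + 8771) = 1/((6 - 64) + 8771) = 1/(-58 + 8771) = 1/8713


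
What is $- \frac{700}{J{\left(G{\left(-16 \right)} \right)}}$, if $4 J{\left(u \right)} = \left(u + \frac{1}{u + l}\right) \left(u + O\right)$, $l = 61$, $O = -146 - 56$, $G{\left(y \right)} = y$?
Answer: $- \frac{63000}{78371} \approx -0.80387$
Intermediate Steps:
$O = -202$
$J{\left(u \right)} = \frac{\left(-202 + u\right) \left(u + \frac{1}{61 + u}\right)}{4}$ ($J{\left(u \right)} = \frac{\left(u + \frac{1}{u + 61}\right) \left(u - 202\right)}{4} = \frac{\left(u + \frac{1}{61 + u}\right) \left(-202 + u\right)}{4} = \frac{\left(-202 + u\right) \left(u + \frac{1}{61 + u}\right)}{4}$)
$- \frac{700}{J{\left(G{\left(-16 \right)} \right)}} = - \frac{700}{\frac{1}{4} \frac{1}{61 - 16} \left(-202 + \left(-16\right)^{3} - -197136 - 141 \left(-16\right)^{2}\right)} = - \frac{700}{\frac{1}{4} \cdot \frac{1}{45} \left(-202 - 4096 + 197136 - 36096\right)} = - \frac{700}{\frac{1}{4} \cdot \frac{1}{45} \cdot 156742} = - \frac{700}{\frac{78371}{90}} = \left(-700\right) \frac{90}{78371} = - \frac{63000}{78371}$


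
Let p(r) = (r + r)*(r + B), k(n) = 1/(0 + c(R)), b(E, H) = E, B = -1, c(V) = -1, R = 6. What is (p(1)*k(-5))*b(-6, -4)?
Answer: 0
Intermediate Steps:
k(n) = -1 (k(n) = 1/(0 - 1) = 1/(-1) = -1)
p(r) = 2*r*(-1 + r) (p(r) = (r + r)*(r - 1) = (2*r)*(-1 + r) = 2*r*(-1 + r))
(p(1)*k(-5))*b(-6, -4) = ((2*1*(-1 + 1))*(-1))*(-6) = ((2*1*0)*(-1))*(-6) = (0*(-1))*(-6) = 0*(-6) = 0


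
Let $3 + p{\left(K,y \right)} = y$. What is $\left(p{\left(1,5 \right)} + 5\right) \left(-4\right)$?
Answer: $-28$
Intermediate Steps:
$p{\left(K,y \right)} = -3 + y$
$\left(p{\left(1,5 \right)} + 5\right) \left(-4\right) = \left(\left(-3 + 5\right) + 5\right) \left(-4\right) = \left(2 + 5\right) \left(-4\right) = 7 \left(-4\right) = -28$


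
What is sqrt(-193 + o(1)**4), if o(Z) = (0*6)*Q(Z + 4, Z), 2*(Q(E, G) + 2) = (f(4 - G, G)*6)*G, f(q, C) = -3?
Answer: I*sqrt(193) ≈ 13.892*I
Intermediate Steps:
Q(E, G) = -2 - 9*G (Q(E, G) = -2 + ((-3*6)*G)/2 = -2 + (-18*G)/2 = -2 - 9*G)
o(Z) = 0 (o(Z) = (0*6)*(-2 - 9*Z) = 0*(-2 - 9*Z) = 0)
sqrt(-193 + o(1)**4) = sqrt(-193 + 0**4) = sqrt(-193 + 0) = sqrt(-193) = I*sqrt(193)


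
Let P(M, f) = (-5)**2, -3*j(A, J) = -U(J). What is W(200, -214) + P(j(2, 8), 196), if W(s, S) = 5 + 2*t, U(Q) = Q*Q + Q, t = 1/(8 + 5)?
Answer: 392/13 ≈ 30.154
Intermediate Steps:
t = 1/13 ≈ 0.076923
U(Q) = Q + Q**2 (U(Q) = Q**2 + Q = Q + Q**2)
W(s, S) = 67/13 (W(s, S) = 5 + 2*(1/13) = 5 + 2/13 = 67/13)
j(A, J) = J*(1 + J)/3 (j(A, J) = -(-1)*J*(1 + J)/3 = J*(1 + J)/3)
P(M, f) = 25
W(200, -214) + P(j(2, 8), 196) = 67/13 + 25 = 392/13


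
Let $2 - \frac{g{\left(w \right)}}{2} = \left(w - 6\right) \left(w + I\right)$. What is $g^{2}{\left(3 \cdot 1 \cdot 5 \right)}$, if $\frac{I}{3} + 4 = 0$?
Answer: $2500$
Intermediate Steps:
$I = -12$ ($I = -12 + 3 \cdot 0 = -12 + 0 = -12$)
$g{\left(w \right)} = 4 - 2 \left(-12 + w\right) \left(-6 + w\right)$ ($g{\left(w \right)} = 4 - 2 \left(w - 6\right) \left(w - 12\right) = 4 - 2 \left(-6 + w\right) \left(-12 + w\right) = 4 - 2 \left(-12 + w\right) \left(-6 + w\right)$)
$g^{2}{\left(3 \cdot 1 \cdot 5 \right)} = \left(-140 - 2 \left(3 \cdot 1 \cdot 5\right)^{2} + 36 \cdot 3 \cdot 1 \cdot 5\right)^{2} = \left(-140 - 2 \left(3 \cdot 5\right)^{2} + 36 \cdot 3 \cdot 5\right)^{2} = \left(-140 - 2 \cdot 15^{2} + 36 \cdot 15\right)^{2} = \left(-140 - 450 + 540\right)^{2} = \left(-50\right)^{2} = 2500$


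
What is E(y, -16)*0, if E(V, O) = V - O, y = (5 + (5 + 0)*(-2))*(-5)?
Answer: 0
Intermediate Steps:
y = 25 (y = (5 + 5*(-2))*(-5) = (5 - 10)*(-5) = -5*(-5) = 25)
E(y, -16)*0 = (25 - 1*(-16))*0 = (25 + 16)*0 = 41*0 = 0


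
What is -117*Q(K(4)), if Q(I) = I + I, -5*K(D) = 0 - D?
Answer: -936/5 ≈ -187.20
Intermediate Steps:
K(D) = D/5 (K(D) = -(0 - D)/5 = -(-1)*D/5 = D/5)
Q(I) = 2*I
-117*Q(K(4)) = -234*(1/5)*4 = -234*4/5 = -117*8/5 = -936/5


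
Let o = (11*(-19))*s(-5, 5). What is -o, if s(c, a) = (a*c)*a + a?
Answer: -25080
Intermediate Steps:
s(c, a) = a + c*a² (s(c, a) = c*a² + a = a + c*a²)
o = 25080 (o = (11*(-19))*(5*(1 + 5*(-5))) = -1045*(1 - 25) = -1045*(-24) = -209*(-120) = 25080)
-o = -1*25080 = -25080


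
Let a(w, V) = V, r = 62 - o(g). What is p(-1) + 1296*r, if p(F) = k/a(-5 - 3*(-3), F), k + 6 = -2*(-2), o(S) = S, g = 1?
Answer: 79058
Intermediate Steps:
r = 61 (r = 62 - 1*1 = 62 - 1 = 61)
k = -2 (k = -6 - 2*(-2) = -6 + 4 = -2)
p(F) = -2/F
p(-1) + 1296*r = -2/(-1) + 1296*61 = -2*(-1) + 79056 = 2 + 79056 = 79058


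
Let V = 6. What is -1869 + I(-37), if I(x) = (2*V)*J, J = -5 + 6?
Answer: -1857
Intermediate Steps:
J = 1
I(x) = 12 (I(x) = (2*6)*1 = 12*1 = 12)
-1869 + I(-37) = -1869 + 12 = -1857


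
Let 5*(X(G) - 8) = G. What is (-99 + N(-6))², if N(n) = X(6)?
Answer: 201601/25 ≈ 8064.0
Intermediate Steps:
X(G) = 8 + G/5
N(n) = 46/5 (N(n) = 8 + (⅕)*6 = 8 + 6/5 = 46/5)
(-99 + N(-6))² = (-99 + 46/5)² = (-449/5)² = 201601/25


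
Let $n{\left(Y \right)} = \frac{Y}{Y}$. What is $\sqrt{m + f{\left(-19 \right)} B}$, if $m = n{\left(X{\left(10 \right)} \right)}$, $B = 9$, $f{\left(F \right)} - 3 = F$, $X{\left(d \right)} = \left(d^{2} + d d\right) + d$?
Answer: $i \sqrt{143} \approx 11.958 i$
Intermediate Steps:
$X{\left(d \right)} = d + 2 d^{2}$ ($X{\left(d \right)} = \left(d^{2} + d^{2}\right) + d = 2 d^{2} + d = d + 2 d^{2}$)
$f{\left(F \right)} = 3 + F$
$n{\left(Y \right)} = 1$
$m = 1$
$\sqrt{m + f{\left(-19 \right)} B} = \sqrt{1 + \left(3 - 19\right) 9} = \sqrt{1 - 144} = \sqrt{-143} = i \sqrt{143}$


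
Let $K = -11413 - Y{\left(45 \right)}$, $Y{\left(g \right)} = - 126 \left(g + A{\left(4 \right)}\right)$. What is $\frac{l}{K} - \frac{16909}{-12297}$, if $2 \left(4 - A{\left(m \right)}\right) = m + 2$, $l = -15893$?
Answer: $\frac{290414074}{69072249} \approx 4.2045$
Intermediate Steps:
$A{\left(m \right)} = 3 - \frac{m}{2}$ ($A{\left(m \right)} = 4 - \frac{m + 2}{2} = 4 - \frac{2 + m}{2} = 4 - \left(1 + \frac{m}{2}\right) = 3 - \frac{m}{2}$)
$Y{\left(g \right)} = -126 - 126 g$ ($Y{\left(g \right)} = - 126 \left(g + \left(3 - 2\right)\right) = - 126 \left(g + 1\right) = - 126 \left(1 + g\right) = -126 - 126 g$)
$K = -5617$ ($K = -11413 - \left(-126 - 5670\right) = -11413 - -5796 = -11413 + 5796 = -5617$)
$\frac{l}{K} - \frac{16909}{-12297} = - \frac{15893}{-5617} - \frac{16909}{-12297} = \left(-15893\right) \left(- \frac{1}{5617}\right) - - \frac{16909}{12297} = \frac{15893}{5617} + \frac{16909}{12297} = \frac{290414074}{69072249}$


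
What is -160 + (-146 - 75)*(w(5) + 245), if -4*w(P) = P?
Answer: -216115/4 ≈ -54029.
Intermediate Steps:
w(P) = -P/4
-160 + (-146 - 75)*(w(5) + 245) = -160 + (-146 - 75)*(-¼*5 + 245) = -160 - 221*(-5/4 + 245) = -160 - 221*975/4 = -160 - 215475/4 = -216115/4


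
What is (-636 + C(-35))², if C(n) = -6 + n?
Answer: 458329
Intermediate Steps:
(-636 + C(-35))² = (-636 + (-6 - 35))² = (-636 - 41)² = (-677)² = 458329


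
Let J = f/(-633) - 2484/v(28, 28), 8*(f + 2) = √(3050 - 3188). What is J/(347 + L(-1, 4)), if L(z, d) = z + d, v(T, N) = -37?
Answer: 786223/4098675 - I*√138/1772400 ≈ 0.19182 - 6.6279e-6*I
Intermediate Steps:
L(z, d) = d + z
f = -2 + I*√138/8 (f = -2 + √(3050 - 3188)/8 = -2 + √(-138)/8 = -2 + (I*√138)/8 = -2 + I*√138/8 ≈ -2.0 + 1.4684*I)
J = 1572446/23421 - I*√138/5064 (J = (-2 + I*√138/8)/(-633) - 2484/(-37) = (-2 + I*√138/8)*(-1/633) - 2484*(-1/37) = (2/633 - I*√138/5064) + 2484/37 = 1572446/23421 - I*√138/5064 ≈ 67.138 - 0.0023198*I)
J/(347 + L(-1, 4)) = (1572446/23421 - I*√138/5064)/(347 + (4 - 1)) = (1572446/23421 - I*√138/5064)/(347 + 3) = (1572446/23421 - I*√138/5064)/350 = (1572446/23421 - I*√138/5064)*(1/350) = 786223/4098675 - I*√138/1772400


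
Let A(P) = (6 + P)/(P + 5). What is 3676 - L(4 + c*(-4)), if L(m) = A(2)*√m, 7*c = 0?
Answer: 25716/7 ≈ 3673.7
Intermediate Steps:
A(P) = (6 + P)/(5 + P)
c = 0 (c = (⅐)*0 = 0)
L(m) = 8*√m/7 (L(m) = ((6 + 2)/(5 + 2))*√m = (8/7)*√m = ((⅐)*8)*√m = 8*√m/7)
3676 - L(4 + c*(-4)) = 3676 - 8*√(4 + 0*(-4))/7 = 3676 - 8*√(4 + 0)/7 = 3676 - 8*√4/7 = 3676 - 8*2/7 = 3676 - 1*16/7 = 3676 - 16/7 = 25716/7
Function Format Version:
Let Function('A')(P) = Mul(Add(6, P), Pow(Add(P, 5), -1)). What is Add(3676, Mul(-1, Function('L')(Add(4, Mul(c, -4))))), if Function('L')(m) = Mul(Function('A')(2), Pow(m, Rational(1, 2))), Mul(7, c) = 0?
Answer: Rational(25716, 7) ≈ 3673.7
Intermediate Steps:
Function('A')(P) = Mul(Pow(Add(5, P), -1), Add(6, P)) (Function('A')(P) = Mul(Add(6, P), Pow(Add(5, P), -1)) = Mul(Pow(Add(5, P), -1), Add(6, P)))
c = 0 (c = Mul(Rational(1, 7), 0) = 0)
Function('L')(m) = Mul(Rational(8, 7), Pow(m, Rational(1, 2))) (Function('L')(m) = Mul(Mul(Pow(Add(5, 2), -1), Add(6, 2)), Pow(m, Rational(1, 2))) = Mul(Mul(Pow(7, -1), 8), Pow(m, Rational(1, 2))) = Mul(Mul(Rational(1, 7), 8), Pow(m, Rational(1, 2))) = Mul(Rational(8, 7), Pow(m, Rational(1, 2))))
Add(3676, Mul(-1, Function('L')(Add(4, Mul(c, -4))))) = Add(3676, Mul(-1, Mul(Rational(8, 7), Pow(Add(4, Mul(0, -4)), Rational(1, 2))))) = Add(3676, Mul(-1, Mul(Rational(8, 7), Pow(Add(4, 0), Rational(1, 2))))) = Add(3676, Mul(-1, Mul(Rational(8, 7), Pow(4, Rational(1, 2))))) = Add(3676, Mul(-1, Mul(Rational(8, 7), 2))) = Add(3676, Mul(-1, Rational(16, 7))) = Add(3676, Rational(-16, 7)) = Rational(25716, 7)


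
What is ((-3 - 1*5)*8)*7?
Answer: -448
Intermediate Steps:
((-3 - 1*5)*8)*7 = ((-3 - 5)*8)*7 = -8*8*7 = -64*7 = -448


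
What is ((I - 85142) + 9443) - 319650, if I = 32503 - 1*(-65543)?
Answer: -297303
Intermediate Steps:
I = 98046 (I = 32503 + 65543 = 98046)
((I - 85142) + 9443) - 319650 = ((98046 - 85142) + 9443) - 319650 = (12904 + 9443) - 319650 = 22347 - 319650 = -297303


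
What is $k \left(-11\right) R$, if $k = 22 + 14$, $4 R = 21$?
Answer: $-2079$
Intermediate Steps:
$R = \frac{21}{4}$ ($R = \frac{1}{4} \cdot 21 = \frac{21}{4} \approx 5.25$)
$k = 36$
$k \left(-11\right) R = 36 \left(-11\right) \frac{21}{4} = \left(-396\right) \frac{21}{4} = -2079$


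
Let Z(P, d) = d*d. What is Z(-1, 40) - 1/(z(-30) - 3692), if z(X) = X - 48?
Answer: 6032001/3770 ≈ 1600.0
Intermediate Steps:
Z(P, d) = d²
z(X) = -48 + X
Z(-1, 40) - 1/(z(-30) - 3692) = 40² - 1/((-48 - 30) - 3692) = 1600 - 1/(-78 - 3692) = 1600 - 1/(-3770) = 1600 - 1*(-1/3770) = 1600 + 1/3770 = 6032001/3770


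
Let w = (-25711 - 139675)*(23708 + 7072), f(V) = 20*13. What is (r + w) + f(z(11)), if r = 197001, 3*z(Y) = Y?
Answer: -5090383819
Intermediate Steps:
z(Y) = Y/3
f(V) = 260
w = -5090581080 (w = -165386*30780 = -5090581080)
(r + w) + f(z(11)) = (197001 - 5090581080) + 260 = -5090384079 + 260 = -5090383819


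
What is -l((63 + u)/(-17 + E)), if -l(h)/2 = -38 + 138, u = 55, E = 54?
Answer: 200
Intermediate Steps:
l(h) = -200 (l(h) = -2*(-38 + 138) = -2*100 = -200)
-l((63 + u)/(-17 + E)) = -1*(-200) = 200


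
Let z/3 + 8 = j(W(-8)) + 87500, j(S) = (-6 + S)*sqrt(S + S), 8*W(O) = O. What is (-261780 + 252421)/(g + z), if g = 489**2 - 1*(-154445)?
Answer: -3069948539/215195553323 - 196539*I*sqrt(2)/430391106646 ≈ -0.014266 - 6.458e-7*I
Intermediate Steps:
W(O) = O/8
g = 393566 (g = 239121 + 154445 = 393566)
j(S) = sqrt(2)*sqrt(S)*(-6 + S) (j(S) = (-6 + S)*sqrt(2*S) = (-6 + S)*(sqrt(2)*sqrt(S)) = sqrt(2)*sqrt(S)*(-6 + S))
z = 262476 - 21*I*sqrt(2) (z = -24 + 3*(sqrt(2)*sqrt((1/8)*(-8))*(-6 + (1/8)*(-8)) + 87500) = -24 + 3*(sqrt(2)*sqrt(-1)*(-6 - 1) + 87500) = -24 + 3*(sqrt(2)*I*(-7) + 87500) = -24 + 3*(-7*I*sqrt(2) + 87500) = -24 + 3*(87500 - 7*I*sqrt(2)) = -24 + (262500 - 21*I*sqrt(2)) = 262476 - 21*I*sqrt(2) ≈ 2.6248e+5 - 29.698*I)
(-261780 + 252421)/(g + z) = (-261780 + 252421)/(393566 + (262476 - 21*I*sqrt(2))) = -9359/(656042 - 21*I*sqrt(2))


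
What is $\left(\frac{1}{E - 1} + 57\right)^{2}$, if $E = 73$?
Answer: $\frac{16851025}{5184} \approx 3250.6$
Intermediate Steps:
$\left(\frac{1}{E - 1} + 57\right)^{2} = \left(\frac{1}{73 - 1} + 57\right)^{2} = \left(\frac{1}{72} + 57\right)^{2} = \left(\frac{4105}{72}\right)^{2} = \frac{16851025}{5184}$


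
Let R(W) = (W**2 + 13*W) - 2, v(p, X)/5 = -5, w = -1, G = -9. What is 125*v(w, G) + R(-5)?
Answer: -3167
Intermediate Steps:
v(p, X) = -25 (v(p, X) = 5*(-5) = -25)
R(W) = -2 + W**2 + 13*W
125*v(w, G) + R(-5) = 125*(-25) + (-2 + (-5)**2 + 13*(-5)) = -3125 + (-2 + 25 - 65) = -3125 - 42 = -3167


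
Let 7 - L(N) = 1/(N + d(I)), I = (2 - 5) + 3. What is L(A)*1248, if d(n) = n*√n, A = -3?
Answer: 9152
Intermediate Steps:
I = 0 (I = -3 + 3 = 0)
d(n) = n^(3/2)
L(N) = 7 - 1/N (L(N) = 7 - 1/(N + 0^(3/2)) = 7 - 1/(N + 0) = 7 - 1/N)
L(A)*1248 = (7 - 1/(-3))*1248 = (7 - 1*(-⅓))*1248 = (7 + ⅓)*1248 = (22/3)*1248 = 9152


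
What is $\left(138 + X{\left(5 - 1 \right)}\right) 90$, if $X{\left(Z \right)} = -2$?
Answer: $12240$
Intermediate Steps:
$\left(138 + X{\left(5 - 1 \right)}\right) 90 = \left(138 - 2\right) 90 = 136 \cdot 90 = 12240$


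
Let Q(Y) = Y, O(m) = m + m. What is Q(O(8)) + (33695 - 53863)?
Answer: -20152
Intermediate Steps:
O(m) = 2*m
Q(O(8)) + (33695 - 53863) = 2*8 + (33695 - 53863) = 16 - 20168 = -20152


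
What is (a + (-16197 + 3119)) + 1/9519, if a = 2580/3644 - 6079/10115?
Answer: -1147131924692051/87715348035 ≈ -13078.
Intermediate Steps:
a = 986206/9214765 (a = 2580*(1/3644) - 6079*1/10115 = 645/911 - 6079/10115 = 986206/9214765 ≈ 0.10702)
(a + (-16197 + 3119)) + 1/9519 = (986206/9214765 + (-16197 + 3119)) + 1/9519 = (986206/9214765 - 13078) + 1/9519 = -120509710464/9214765 + 1/9519 = -1147131924692051/87715348035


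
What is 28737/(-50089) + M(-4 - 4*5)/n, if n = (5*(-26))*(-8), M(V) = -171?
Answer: -2957823/4007120 ≈ -0.73814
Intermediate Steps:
n = 1040 (n = -130*(-8) = 1040)
28737/(-50089) + M(-4 - 4*5)/n = 28737/(-50089) - 171/1040 = 28737*(-1/50089) - 171*1/1040 = -28737/50089 - 171/1040 = -2957823/4007120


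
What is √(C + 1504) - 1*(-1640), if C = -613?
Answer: 1640 + 9*√11 ≈ 1669.8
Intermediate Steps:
√(C + 1504) - 1*(-1640) = √(-613 + 1504) - 1*(-1640) = √891 + 1640 = 9*√11 + 1640 = 1640 + 9*√11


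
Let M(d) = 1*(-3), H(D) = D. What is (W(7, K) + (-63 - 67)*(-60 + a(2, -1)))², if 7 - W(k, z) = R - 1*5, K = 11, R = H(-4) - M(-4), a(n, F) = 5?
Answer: 51308569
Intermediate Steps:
M(d) = -3
R = -1 (R = -4 - 1*(-3) = -4 + 3 = -1)
W(k, z) = 13 (W(k, z) = 7 - (-1 - 1*5) = 7 - (-1 - 5) = 7 - 1*(-6) = 7 + 6 = 13)
(W(7, K) + (-63 - 67)*(-60 + a(2, -1)))² = (13 + (-63 - 67)*(-60 + 5))² = (13 - 130*(-55))² = (13 + 7150)² = 7163² = 51308569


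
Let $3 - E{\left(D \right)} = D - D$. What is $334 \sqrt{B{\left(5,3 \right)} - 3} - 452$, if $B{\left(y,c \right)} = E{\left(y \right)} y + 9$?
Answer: $-452 + 334 \sqrt{21} \approx 1078.6$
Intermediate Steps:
$E{\left(D \right)} = 3$ ($E{\left(D \right)} = 3 - \left(D - D\right) = 3 - 0 = 3 + 0 = 3$)
$B{\left(y,c \right)} = 9 + 3 y$ ($B{\left(y,c \right)} = 3 y + 9 = 9 + 3 y$)
$334 \sqrt{B{\left(5,3 \right)} - 3} - 452 = 334 \sqrt{\left(9 + 3 \cdot 5\right) - 3} - 452 = 334 \sqrt{\left(9 + 15\right) - 3} - 452 = 334 \sqrt{24 - 3} - 452 = 334 \sqrt{21} - 452 = -452 + 334 \sqrt{21}$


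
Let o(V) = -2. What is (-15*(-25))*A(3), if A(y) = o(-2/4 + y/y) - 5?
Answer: -2625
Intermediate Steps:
A(y) = -7 (A(y) = -2 - 5 = -7)
(-15*(-25))*A(3) = -15*(-25)*(-7) = 375*(-7) = -2625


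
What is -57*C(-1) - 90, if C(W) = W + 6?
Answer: -375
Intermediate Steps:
C(W) = 6 + W
-57*C(-1) - 90 = -57*(6 - 1) - 90 = -57*5 - 90 = -285 - 90 = -375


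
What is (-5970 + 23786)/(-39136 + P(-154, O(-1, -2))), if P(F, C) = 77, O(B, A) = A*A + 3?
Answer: -17816/39059 ≈ -0.45613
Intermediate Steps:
O(B, A) = 3 + A**2 (O(B, A) = A**2 + 3 = 3 + A**2)
(-5970 + 23786)/(-39136 + P(-154, O(-1, -2))) = (-5970 + 23786)/(-39136 + 77) = 17816/(-39059) = 17816*(-1/39059) = -17816/39059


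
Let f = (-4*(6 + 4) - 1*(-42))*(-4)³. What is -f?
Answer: 128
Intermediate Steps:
f = -128 (f = (-4*10 + 42)*(-64) = (-40 + 42)*(-64) = 2*(-64) = -128)
-f = -1*(-128) = 128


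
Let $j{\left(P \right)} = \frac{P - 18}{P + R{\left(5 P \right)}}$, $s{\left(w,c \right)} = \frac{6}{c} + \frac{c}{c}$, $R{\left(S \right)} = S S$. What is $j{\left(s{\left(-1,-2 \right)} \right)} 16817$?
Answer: $- \frac{168170}{49} \approx -3432.0$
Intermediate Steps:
$R{\left(S \right)} = S^{2}$
$s{\left(w,c \right)} = 1 + \frac{6}{c}$ ($s{\left(w,c \right)} = \frac{6}{c} + 1 = 1 + \frac{6}{c}$)
$j{\left(P \right)} = \frac{-18 + P}{P + 25 P^{2}}$ ($j{\left(P \right)} = \frac{P - 18}{P + \left(5 P\right)^{2}} = \frac{-18 + P}{P + 25 P^{2}}$)
$j{\left(s{\left(-1,-2 \right)} \right)} 16817 = \frac{-18 + \frac{6 - 2}{-2}}{\frac{6 - 2}{-2} \left(1 + 25 \frac{6 - 2}{-2}\right)} 16817 = \frac{-18 - 2}{\left(- \frac{1}{2}\right) 4 \left(1 + 25 \left(\left(- \frac{1}{2}\right) 4\right)\right)} 16817 = \frac{-18 - 2}{\left(-2\right) \left(1 + 25 \left(-2\right)\right)} 16817 = \left(- \frac{1}{2}\right) \frac{1}{1 - 50} \left(-20\right) 16817 = \left(- \frac{1}{2}\right) \frac{1}{-49} \left(-20\right) 16817 = \left(- \frac{1}{2}\right) \left(- \frac{1}{49}\right) \left(-20\right) 16817 = \left(- \frac{10}{49}\right) 16817 = - \frac{168170}{49}$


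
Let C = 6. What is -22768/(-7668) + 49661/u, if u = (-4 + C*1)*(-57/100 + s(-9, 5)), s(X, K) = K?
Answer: 4762528406/849231 ≈ 5608.0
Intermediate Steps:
u = 443/50 (u = (-4 + 6*1)*(-57/100 + 5) = (-4 + 6)*(-57*1/100 + 5) = 2*(-57/100 + 5) = 2*(443/100) = 443/50 ≈ 8.8600)
-22768/(-7668) + 49661/u = -22768/(-7668) + 49661/(443/50) = -22768*(-1/7668) + 49661*(50/443) = 5692/1917 + 2483050/443 = 4762528406/849231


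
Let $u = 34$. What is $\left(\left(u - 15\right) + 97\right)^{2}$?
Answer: $13456$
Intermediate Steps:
$\left(\left(u - 15\right) + 97\right)^{2} = \left(\left(34 - 15\right) + 97\right)^{2} = \left(19 + 97\right)^{2} = 116^{2} = 13456$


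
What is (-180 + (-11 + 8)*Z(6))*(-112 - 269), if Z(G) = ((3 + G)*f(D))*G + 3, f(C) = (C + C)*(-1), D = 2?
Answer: -174879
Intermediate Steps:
f(C) = -2*C (f(C) = (2*C)*(-1) = -2*C)
Z(G) = 3 + G*(-12 - 4*G) (Z(G) = ((3 + G)*(-2*2))*G + 3 = ((3 + G)*(-4))*G + 3 = (-12 - 4*G)*G + 3 = G*(-12 - 4*G) + 3 = 3 + G*(-12 - 4*G))
(-180 + (-11 + 8)*Z(6))*(-112 - 269) = (-180 + (-11 + 8)*(3 - 12*6 - 4*6**2))*(-112 - 269) = (-180 - 3*(3 - 72 - 4*36))*(-381) = (-180 - 3*(3 - 72 - 144))*(-381) = (-180 - 3*(-213))*(-381) = (-180 + 639)*(-381) = 459*(-381) = -174879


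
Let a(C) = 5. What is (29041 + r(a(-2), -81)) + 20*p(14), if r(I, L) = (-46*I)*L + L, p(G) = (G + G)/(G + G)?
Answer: 47610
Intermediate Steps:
p(G) = 1 (p(G) = (2*G)/((2*G)) = (2*G)*(1/(2*G)) = 1)
r(I, L) = L - 46*I*L (r(I, L) = -46*I*L + L = L - 46*I*L)
(29041 + r(a(-2), -81)) + 20*p(14) = (29041 - 81*(1 - 46*5)) + 20*1 = (29041 - 81*(1 - 230)) + 20 = (29041 - 81*(-229)) + 20 = (29041 + 18549) + 20 = 47590 + 20 = 47610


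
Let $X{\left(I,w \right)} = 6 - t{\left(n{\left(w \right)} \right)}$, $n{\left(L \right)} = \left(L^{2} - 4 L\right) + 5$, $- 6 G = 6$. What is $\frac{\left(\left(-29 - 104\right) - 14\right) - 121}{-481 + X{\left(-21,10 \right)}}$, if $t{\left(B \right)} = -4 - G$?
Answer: $\frac{67}{118} \approx 0.5678$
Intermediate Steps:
$G = -1$ ($G = \left(- \frac{1}{6}\right) 6 = -1$)
$n{\left(L \right)} = 5 + L^{2} - 4 L$
$t{\left(B \right)} = -3$ ($t{\left(B \right)} = -4 - -1 = -4 + 1 = -3$)
$X{\left(I,w \right)} = 9$ ($X{\left(I,w \right)} = 6 - -3 = 6 + 3 = 9$)
$\frac{\left(\left(-29 - 104\right) - 14\right) - 121}{-481 + X{\left(-21,10 \right)}} = \frac{\left(\left(-29 - 104\right) - 14\right) - 121}{-481 + 9} = \frac{\left(-133 - 14\right) - 121}{-472} = \left(-147 - 121\right) \left(- \frac{1}{472}\right) = \left(-268\right) \left(- \frac{1}{472}\right) = \frac{67}{118}$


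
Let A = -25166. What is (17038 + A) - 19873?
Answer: -28001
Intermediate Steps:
(17038 + A) - 19873 = (17038 - 25166) - 19873 = -8128 - 19873 = -28001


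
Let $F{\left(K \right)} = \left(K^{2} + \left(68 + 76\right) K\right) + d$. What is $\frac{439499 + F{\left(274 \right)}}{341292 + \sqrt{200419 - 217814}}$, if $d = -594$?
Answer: $\frac{26983374372}{16640035237} - \frac{553437 i \sqrt{355}}{16640035237} \approx 1.6216 - 0.00062665 i$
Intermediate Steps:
$F{\left(K \right)} = -594 + K^{2} + 144 K$ ($F{\left(K \right)} = \left(K^{2} + \left(68 + 76\right) K\right) - 594 = \left(K^{2} + 144 K\right) - 594 = -594 + K^{2} + 144 K$)
$\frac{439499 + F{\left(274 \right)}}{341292 + \sqrt{200419 - 217814}} = \frac{439499 + \left(-594 + 274^{2} + 144 \cdot 274\right)}{341292 + \sqrt{200419 - 217814}} = \frac{439499 + \left(-594 + 75076 + 39456\right)}{341292 + \sqrt{-17395}} = \frac{439499 + 113938}{341292 + 7 i \sqrt{355}} = \frac{553437}{341292 + 7 i \sqrt{355}}$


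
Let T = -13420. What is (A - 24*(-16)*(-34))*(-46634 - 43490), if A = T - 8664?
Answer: 3166957360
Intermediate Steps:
A = -22084 (A = -13420 - 8664 = -22084)
(A - 24*(-16)*(-34))*(-46634 - 43490) = (-22084 - 24*(-16)*(-34))*(-46634 - 43490) = (-22084 + 384*(-34))*(-90124) = (-22084 - 13056)*(-90124) = -35140*(-90124) = 3166957360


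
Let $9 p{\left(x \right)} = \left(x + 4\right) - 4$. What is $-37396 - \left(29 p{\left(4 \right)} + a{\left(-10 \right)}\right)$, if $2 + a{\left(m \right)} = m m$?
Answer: $- \frac{337562}{9} \approx -37507.0$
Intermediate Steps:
$p{\left(x \right)} = \frac{x}{9}$ ($p{\left(x \right)} = \frac{\left(x + 4\right) - 4}{9} = \frac{\left(4 + x\right) - 4}{9} = \frac{x}{9}$)
$a{\left(m \right)} = -2 + m^{2}$ ($a{\left(m \right)} = -2 + m m = -2 + m^{2}$)
$-37396 - \left(29 p{\left(4 \right)} + a{\left(-10 \right)}\right) = -37396 - \left(29 \cdot \frac{1}{9} \cdot 4 - \left(2 - \left(-10\right)^{2}\right)\right) = -37396 - \left(29 \cdot \frac{4}{9} + \left(-2 + 100\right)\right) = -37396 - \left(\frac{116}{9} + 98\right) = -37396 - \frac{998}{9} = - \frac{337562}{9}$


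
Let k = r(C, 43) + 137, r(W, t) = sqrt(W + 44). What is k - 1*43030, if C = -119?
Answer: -42893 + 5*I*sqrt(3) ≈ -42893.0 + 8.6602*I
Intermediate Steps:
r(W, t) = sqrt(44 + W)
k = 137 + 5*I*sqrt(3) (k = sqrt(44 - 119) + 137 = sqrt(-75) + 137 = 5*I*sqrt(3) + 137 = 137 + 5*I*sqrt(3) ≈ 137.0 + 8.6602*I)
k - 1*43030 = (137 + 5*I*sqrt(3)) - 1*43030 = (137 + 5*I*sqrt(3)) - 43030 = -42893 + 5*I*sqrt(3)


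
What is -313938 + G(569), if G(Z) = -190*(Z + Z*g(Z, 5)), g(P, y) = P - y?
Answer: -61396088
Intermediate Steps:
G(Z) = -190*Z - 190*Z*(-5 + Z) (G(Z) = -190*(Z + Z*(Z - 1*5)) = -190*(Z + Z*(Z - 5)) = -190*(Z + Z*(-5 + Z)) = -190*Z - 190*Z*(-5 + Z))
-313938 + G(569) = -313938 + 190*569*(4 - 1*569) = -313938 + 190*569*(4 - 569) = -313938 + 190*569*(-565) = -313938 - 61082150 = -61396088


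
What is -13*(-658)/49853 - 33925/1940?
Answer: -334933653/19342964 ≈ -17.316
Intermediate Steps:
-13*(-658)/49853 - 33925/1940 = 8554*(1/49853) - 33925*1/1940 = 8554/49853 - 6785/388 = -334933653/19342964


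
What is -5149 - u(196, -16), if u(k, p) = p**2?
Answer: -5405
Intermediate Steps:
-5149 - u(196, -16) = -5149 - 1*(-16)**2 = -5149 - 1*256 = -5149 - 256 = -5405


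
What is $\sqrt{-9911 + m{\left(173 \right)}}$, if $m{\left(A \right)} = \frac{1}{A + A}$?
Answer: $\frac{i \sqrt{1186504930}}{346} \approx 99.554 i$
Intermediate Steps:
$m{\left(A \right)} = \frac{1}{2 A}$
$\sqrt{-9911 + m{\left(173 \right)}} = \sqrt{-9911 + \frac{1}{2 \cdot 173}} = \sqrt{-9911 + \frac{1}{2} \cdot \frac{1}{173}} = \sqrt{-9911 + \frac{1}{346}} = \sqrt{- \frac{3429205}{346}} = \frac{i \sqrt{1186504930}}{346}$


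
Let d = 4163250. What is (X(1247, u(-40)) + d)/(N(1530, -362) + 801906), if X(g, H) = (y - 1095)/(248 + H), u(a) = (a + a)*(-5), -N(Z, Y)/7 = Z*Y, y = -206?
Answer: 2697784699/3031944048 ≈ 0.88979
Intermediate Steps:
N(Z, Y) = -7*Y*Z (N(Z, Y) = -7*Z*Y = -7*Y*Z)
u(a) = -10*a (u(a) = (2*a)*(-5) = -10*a)
X(g, H) = -1301/(248 + H) (X(g, H) = (-206 - 1095)/(248 + H) = -1301/(248 + H))
(X(1247, u(-40)) + d)/(N(1530, -362) + 801906) = (-1301/(248 - 10*(-40)) + 4163250)/(-7*(-362)*1530 + 801906) = (-1301/(248 + 400) + 4163250)/(3877020 + 801906) = (-1301/648 + 4163250)/4678926 = (-1301*1/648 + 4163250)*(1/4678926) = (-1301/648 + 4163250)*(1/4678926) = (2697784699/648)*(1/4678926) = 2697784699/3031944048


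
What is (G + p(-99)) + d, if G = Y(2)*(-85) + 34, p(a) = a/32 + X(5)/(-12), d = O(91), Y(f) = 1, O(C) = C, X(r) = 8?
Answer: 3479/96 ≈ 36.240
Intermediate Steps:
d = 91
p(a) = -2/3 + a/32 (p(a) = a/32 + 8/(-12) = a*(1/32) + 8*(-1/12) = a/32 - 2/3 = -2/3 + a/32)
G = -51 (G = 1*(-85) + 34 = -85 + 34 = -51)
(G + p(-99)) + d = (-51 + (-2/3 + (1/32)*(-99))) + 91 = (-51 + (-2/3 - 99/32)) + 91 = (-51 - 361/96) + 91 = -5257/96 + 91 = 3479/96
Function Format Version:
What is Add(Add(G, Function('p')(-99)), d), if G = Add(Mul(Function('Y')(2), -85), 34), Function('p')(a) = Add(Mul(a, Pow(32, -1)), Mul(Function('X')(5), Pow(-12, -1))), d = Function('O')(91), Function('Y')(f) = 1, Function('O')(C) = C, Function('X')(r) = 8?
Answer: Rational(3479, 96) ≈ 36.240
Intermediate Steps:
d = 91
Function('p')(a) = Add(Rational(-2, 3), Mul(Rational(1, 32), a)) (Function('p')(a) = Add(Mul(a, Pow(32, -1)), Mul(8, Pow(-12, -1))) = Add(Mul(a, Rational(1, 32)), Mul(8, Rational(-1, 12))) = Add(Mul(Rational(1, 32), a), Rational(-2, 3)) = Add(Rational(-2, 3), Mul(Rational(1, 32), a)))
G = -51 (G = Add(Mul(1, -85), 34) = Add(-85, 34) = -51)
Add(Add(G, Function('p')(-99)), d) = Add(Add(-51, Add(Rational(-2, 3), Mul(Rational(1, 32), -99))), 91) = Add(Add(-51, Add(Rational(-2, 3), Rational(-99, 32))), 91) = Add(Add(-51, Rational(-361, 96)), 91) = Add(Rational(-5257, 96), 91) = Rational(3479, 96)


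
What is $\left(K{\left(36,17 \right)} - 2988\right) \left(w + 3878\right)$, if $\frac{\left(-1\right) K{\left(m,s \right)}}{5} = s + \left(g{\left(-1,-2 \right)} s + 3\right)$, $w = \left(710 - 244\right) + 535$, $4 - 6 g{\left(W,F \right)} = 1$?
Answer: $- \frac{30547419}{2} \approx -1.5274 \cdot 10^{7}$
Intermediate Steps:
$g{\left(W,F \right)} = \frac{1}{2}$ ($g{\left(W,F \right)} = \frac{2}{3} - \frac{1}{6} = \frac{1}{2}$)
$w = 1001$ ($w = 466 + 535 = 1001$)
$K{\left(m,s \right)} = -15 - \frac{15 s}{2}$ ($K{\left(m,s \right)} = - 5 \left(s + \left(\frac{s}{2} + 3\right)\right) = - 5 \left(s + \left(3 + \frac{s}{2}\right)\right) = - 5 \left(3 + \frac{3 s}{2}\right) = -15 - \frac{15 s}{2}$)
$\left(K{\left(36,17 \right)} - 2988\right) \left(w + 3878\right) = \left(\left(-15 - \frac{255}{2}\right) - 2988\right) \left(1001 + 3878\right) = \left(\left(-15 - \frac{255}{2}\right) - 2988\right) 4879 = \left(- \frac{285}{2} - 2988\right) 4879 = \left(- \frac{6261}{2}\right) 4879 = - \frac{30547419}{2}$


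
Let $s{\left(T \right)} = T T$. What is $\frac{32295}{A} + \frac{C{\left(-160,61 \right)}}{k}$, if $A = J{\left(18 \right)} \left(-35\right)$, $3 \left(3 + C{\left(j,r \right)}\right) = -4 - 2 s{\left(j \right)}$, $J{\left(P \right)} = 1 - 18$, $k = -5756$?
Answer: $\frac{39209453}{684964} \approx 57.243$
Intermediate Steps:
$s{\left(T \right)} = T^{2}$
$J{\left(P \right)} = -17$ ($J{\left(P \right)} = 1 - 18 = -17$)
$C{\left(j,r \right)} = - \frac{13}{3} - \frac{2 j^{2}}{3}$ ($C{\left(j,r \right)} = -3 + \frac{-4 - 2 j^{2}}{3} = -3 - \left(\frac{4}{3} + \frac{2 j^{2}}{3}\right) = - \frac{13}{3} - \frac{2 j^{2}}{3}$)
$A = 595$ ($A = \left(-17\right) \left(-35\right) = 595$)
$\frac{32295}{A} + \frac{C{\left(-160,61 \right)}}{k} = \frac{32295}{595} + \frac{- \frac{13}{3} - \frac{2 \left(-160\right)^{2}}{3}}{-5756} = 32295 \cdot \frac{1}{595} + \left(- \frac{13}{3} - \frac{51200}{3}\right) \left(- \frac{1}{5756}\right) = \frac{6459}{119} + \left(- \frac{13}{3} - \frac{51200}{3}\right) \left(- \frac{1}{5756}\right) = \frac{6459}{119} - - \frac{17071}{5756} = \frac{6459}{119} + \frac{17071}{5756} = \frac{39209453}{684964}$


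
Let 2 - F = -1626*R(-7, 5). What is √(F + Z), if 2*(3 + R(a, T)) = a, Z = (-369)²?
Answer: √125594 ≈ 354.39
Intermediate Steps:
Z = 136161
R(a, T) = -3 + a/2
F = -10567 (F = 2 - (-1626)*(-3 + (½)*(-7)) = 2 - (-1626)*(-3 - 7/2) = 2 - (-1626)*(-13)/2 = 2 - 1*10569 = 2 - 10569 = -10567)
√(F + Z) = √(-10567 + 136161) = √125594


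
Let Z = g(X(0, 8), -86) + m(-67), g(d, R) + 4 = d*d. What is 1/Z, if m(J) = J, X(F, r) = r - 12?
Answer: -1/55 ≈ -0.018182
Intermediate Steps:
X(F, r) = -12 + r
g(d, R) = -4 + d² (g(d, R) = -4 + d*d = -4 + d²)
Z = -55 (Z = (-4 + (-12 + 8)²) - 67 = (-4 + (-4)²) - 67 = (-4 + 16) - 67 = 12 - 67 = -55)
1/Z = 1/(-55) = -1/55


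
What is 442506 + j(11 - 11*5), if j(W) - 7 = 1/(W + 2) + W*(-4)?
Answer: 18592937/42 ≈ 4.4269e+5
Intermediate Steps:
j(W) = 7 + 1/(2 + W) - 4*W (j(W) = 7 + (1/(W + 2) + W*(-4)) = 7 + (1/(2 + W) - 4*W) = 7 + 1/(2 + W) - 4*W)
442506 + j(11 - 11*5) = 442506 + (15 - (11 - 11*5) - 4*(11 - 11*5)²)/(2 + (11 - 11*5)) = 442506 + (15 - (11 - 55) - 4*(11 - 55)²)/(2 + (11 - 55)) = 442506 + (15 - 1*(-44) - 4*(-44)²)/(2 - 44) = 442506 + (15 + 44 - 4*1936)/(-42) = 442506 - (15 + 44 - 7744)/42 = 442506 - 1/42*(-7685) = 442506 + 7685/42 = 18592937/42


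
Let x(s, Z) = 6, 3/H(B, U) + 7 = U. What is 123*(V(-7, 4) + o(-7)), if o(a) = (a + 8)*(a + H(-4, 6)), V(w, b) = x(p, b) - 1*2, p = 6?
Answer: -738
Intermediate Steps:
H(B, U) = 3/(-7 + U)
V(w, b) = 4 (V(w, b) = 6 - 1*2 = 6 - 2 = 4)
o(a) = (-3 + a)*(8 + a) (o(a) = (a + 8)*(a + 3/(-7 + 6)) = (8 + a)*(a + 3/(-1)) = (8 + a)*(a + 3*(-1)) = (8 + a)*(a - 3) = (8 + a)*(-3 + a) = (-3 + a)*(8 + a))
123*(V(-7, 4) + o(-7)) = 123*(4 + (-24 + (-7)**2 + 5*(-7))) = 123*(4 + (-24 + 49 - 35)) = 123*(4 - 10) = 123*(-6) = -738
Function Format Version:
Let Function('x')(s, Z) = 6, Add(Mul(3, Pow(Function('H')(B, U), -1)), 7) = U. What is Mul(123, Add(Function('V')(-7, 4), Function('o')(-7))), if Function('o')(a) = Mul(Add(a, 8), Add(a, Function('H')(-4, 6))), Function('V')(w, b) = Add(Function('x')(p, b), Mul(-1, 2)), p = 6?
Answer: -738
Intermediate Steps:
Function('H')(B, U) = Mul(3, Pow(Add(-7, U), -1))
Function('V')(w, b) = 4 (Function('V')(w, b) = Add(6, Mul(-1, 2)) = Add(6, -2) = 4)
Function('o')(a) = Mul(Add(-3, a), Add(8, a)) (Function('o')(a) = Mul(Add(a, 8), Add(a, Mul(3, Pow(Add(-7, 6), -1)))) = Mul(Add(8, a), Add(a, Mul(3, Pow(-1, -1)))) = Mul(Add(8, a), Add(a, Mul(3, -1))) = Mul(Add(8, a), Add(a, -3)) = Mul(Add(8, a), Add(-3, a)) = Mul(Add(-3, a), Add(8, a)))
Mul(123, Add(Function('V')(-7, 4), Function('o')(-7))) = Mul(123, Add(4, Add(-24, Pow(-7, 2), Mul(5, -7)))) = Mul(123, Add(4, Add(-24, 49, -35))) = Mul(123, Add(4, -10)) = Mul(123, -6) = -738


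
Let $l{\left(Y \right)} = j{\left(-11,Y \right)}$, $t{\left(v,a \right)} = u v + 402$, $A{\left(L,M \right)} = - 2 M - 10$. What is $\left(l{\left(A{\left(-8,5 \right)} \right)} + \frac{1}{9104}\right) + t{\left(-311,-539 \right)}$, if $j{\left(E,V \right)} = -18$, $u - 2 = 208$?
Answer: $- \frac{591086303}{9104} \approx -64926.0$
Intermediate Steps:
$A{\left(L,M \right)} = -10 - 2 M$
$u = 210$ ($u = 2 + 208 = 210$)
$t{\left(v,a \right)} = 402 + 210 v$ ($t{\left(v,a \right)} = 210 v + 402 = 402 + 210 v$)
$l{\left(Y \right)} = -18$
$\left(l{\left(A{\left(-8,5 \right)} \right)} + \frac{1}{9104}\right) + t{\left(-311,-539 \right)} = \left(-18 + \frac{1}{9104}\right) + \left(402 + 210 \left(-311\right)\right) = \left(-18 + \frac{1}{9104}\right) + \left(402 - 65310\right) = - \frac{163871}{9104} - 64908 = - \frac{591086303}{9104}$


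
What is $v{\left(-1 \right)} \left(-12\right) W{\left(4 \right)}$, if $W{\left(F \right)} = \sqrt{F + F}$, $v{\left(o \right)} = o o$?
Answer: $- 24 \sqrt{2} \approx -33.941$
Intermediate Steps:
$v{\left(o \right)} = o^{2}$
$W{\left(F \right)} = \sqrt{2} \sqrt{F}$ ($W{\left(F \right)} = \sqrt{2 F} = \sqrt{2} \sqrt{F}$)
$v{\left(-1 \right)} \left(-12\right) W{\left(4 \right)} = \left(-1\right)^{2} \left(-12\right) \sqrt{2} \sqrt{4} = 1 \left(-12\right) \sqrt{2} \cdot 2 = - 12 \cdot 2 \sqrt{2} = - 24 \sqrt{2}$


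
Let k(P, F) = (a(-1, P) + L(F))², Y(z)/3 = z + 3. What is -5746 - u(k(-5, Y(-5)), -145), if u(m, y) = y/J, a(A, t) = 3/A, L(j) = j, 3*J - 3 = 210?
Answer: -407821/71 ≈ -5744.0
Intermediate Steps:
J = 71 (J = 1 + (⅓)*210 = 1 + 70 = 71)
Y(z) = 9 + 3*z (Y(z) = 3*(z + 3) = 3*(3 + z) = 9 + 3*z)
k(P, F) = (-3 + F)² (k(P, F) = (3/(-1) + F)² = (3*(-1) + F)² = (-3 + F)²)
u(m, y) = y/71
-5746 - u(k(-5, Y(-5)), -145) = -5746 - (-145)/71 = -5746 - 1*(-145/71) = -5746 + 145/71 = -407821/71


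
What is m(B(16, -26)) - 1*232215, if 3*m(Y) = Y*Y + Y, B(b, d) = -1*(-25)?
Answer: -695995/3 ≈ -2.3200e+5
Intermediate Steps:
B(b, d) = 25
m(Y) = Y/3 + Y²/3 (m(Y) = (Y*Y + Y)/3 = (Y² + Y)/3 = (Y + Y²)/3 = Y/3 + Y²/3)
m(B(16, -26)) - 1*232215 = (⅓)*25*(1 + 25) - 1*232215 = (⅓)*25*26 - 232215 = 650/3 - 232215 = -695995/3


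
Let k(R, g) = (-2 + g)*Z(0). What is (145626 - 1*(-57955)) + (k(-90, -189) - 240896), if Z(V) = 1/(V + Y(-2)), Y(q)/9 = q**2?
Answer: -1343531/36 ≈ -37320.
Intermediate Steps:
Y(q) = 9*q**2
Z(V) = 1/(36 + V) (Z(V) = 1/(V + 9*(-2)**2) = 1/(V + 9*4) = 1/(V + 36) = 1/(36 + V))
k(R, g) = -1/18 + g/36 (k(R, g) = (-2 + g)/(36 + 0) = (-2 + g)/36 = (-2 + g)*(1/36) = -1/18 + g/36)
(145626 - 1*(-57955)) + (k(-90, -189) - 240896) = (145626 - 1*(-57955)) + ((-1/18 + (1/36)*(-189)) - 240896) = (145626 + 57955) + ((-1/18 - 21/4) - 240896) = 203581 + (-191/36 - 240896) = 203581 - 8672447/36 = -1343531/36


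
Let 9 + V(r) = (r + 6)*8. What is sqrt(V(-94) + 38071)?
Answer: sqrt(37358) ≈ 193.28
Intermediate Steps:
V(r) = 39 + 8*r (V(r) = -9 + (r + 6)*8 = -9 + (6 + r)*8 = -9 + (48 + 8*r) = 39 + 8*r)
sqrt(V(-94) + 38071) = sqrt((39 + 8*(-94)) + 38071) = sqrt((39 - 752) + 38071) = sqrt(-713 + 38071) = sqrt(37358)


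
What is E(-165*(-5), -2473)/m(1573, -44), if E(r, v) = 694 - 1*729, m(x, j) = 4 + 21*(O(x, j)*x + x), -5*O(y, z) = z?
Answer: -175/1618637 ≈ -0.00010812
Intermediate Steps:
O(y, z) = -z/5
m(x, j) = 4 + 21*x - 21*j*x/5 (m(x, j) = 4 + 21*((-j/5)*x + x) = 4 + 21*(-j*x/5 + x) = 4 + 21*(x - j*x/5) = 4 + (21*x - 21*j*x/5) = 4 + 21*x - 21*j*x/5)
E(r, v) = -35 (E(r, v) = 694 - 729 = -35)
E(-165*(-5), -2473)/m(1573, -44) = -35/(4 + 21*1573 - 21/5*(-44)*1573) = -35/(4 + 33033 + 1453452/5) = -35/1618637/5 = -35*5/1618637 = -175/1618637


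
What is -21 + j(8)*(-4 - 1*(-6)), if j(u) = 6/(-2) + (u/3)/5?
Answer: -389/15 ≈ -25.933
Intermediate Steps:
j(u) = -3 + u/15 (j(u) = 6*(-½) + (u*(⅓))*(⅕) = -3 + (u/3)*(⅕) = -3 + u/15)
-21 + j(8)*(-4 - 1*(-6)) = -21 + (-3 + (1/15)*8)*(-4 - 1*(-6)) = -21 + (-3 + 8/15)*(-4 + 6) = -21 - 37/15*2 = -21 - 74/15 = -389/15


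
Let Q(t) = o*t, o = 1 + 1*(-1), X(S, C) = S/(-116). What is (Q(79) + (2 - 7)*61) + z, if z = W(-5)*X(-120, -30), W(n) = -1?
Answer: -8875/29 ≈ -306.03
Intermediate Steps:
X(S, C) = -S/116 (X(S, C) = S*(-1/116) = -S/116)
o = 0 (o = 1 - 1 = 0)
Q(t) = 0 (Q(t) = 0*t = 0)
z = -30/29 (z = -(-1)*(-120)/116 = -1*30/29 = -30/29 ≈ -1.0345)
(Q(79) + (2 - 7)*61) + z = (0 + (2 - 7)*61) - 30/29 = (0 - 5*61) - 30/29 = (0 - 305) - 30/29 = -305 - 30/29 = -8875/29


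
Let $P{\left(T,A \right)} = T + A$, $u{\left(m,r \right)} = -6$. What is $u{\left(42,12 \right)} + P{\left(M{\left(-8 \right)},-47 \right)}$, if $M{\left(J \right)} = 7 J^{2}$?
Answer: $395$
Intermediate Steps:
$P{\left(T,A \right)} = A + T$
$u{\left(42,12 \right)} + P{\left(M{\left(-8 \right)},-47 \right)} = -6 - \left(47 - 7 \left(-8\right)^{2}\right) = -6 + \left(-47 + 7 \cdot 64\right) = -6 + \left(-47 + 448\right) = -6 + 401 = 395$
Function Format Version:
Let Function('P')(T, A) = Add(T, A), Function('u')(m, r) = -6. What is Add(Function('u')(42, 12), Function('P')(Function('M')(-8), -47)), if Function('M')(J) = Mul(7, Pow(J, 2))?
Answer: 395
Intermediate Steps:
Function('P')(T, A) = Add(A, T)
Add(Function('u')(42, 12), Function('P')(Function('M')(-8), -47)) = Add(-6, Add(-47, Mul(7, Pow(-8, 2)))) = Add(-6, Add(-47, Mul(7, 64))) = Add(-6, Add(-47, 448)) = Add(-6, 401) = 395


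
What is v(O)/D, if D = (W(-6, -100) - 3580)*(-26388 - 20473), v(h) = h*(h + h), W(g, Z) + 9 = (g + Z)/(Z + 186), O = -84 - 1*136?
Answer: 208120/361720059 ≈ 0.00057536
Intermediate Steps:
O = -220 (O = -84 - 136 = -220)
W(g, Z) = -9 + (Z + g)/(186 + Z) (W(g, Z) = -9 + (g + Z)/(Z + 186) = -9 + (Z + g)/(186 + Z))
v(h) = 2*h**2 (v(h) = h*(2*h) = 2*h**2)
D = 7234401180/43 (D = ((-1674 - 6 - 8*(-100))/(186 - 100) - 3580)*(-26388 - 20473) = ((-1674 - 6 + 800)/86 - 3580)*(-46861) = ((1/86)*(-880) - 3580)*(-46861) = (-440/43 - 3580)*(-46861) = -154380/43*(-46861) = 7234401180/43 ≈ 1.6824e+8)
v(O)/D = (2*(-220)**2)/(7234401180/43) = (2*48400)*(43/7234401180) = 96800*(43/7234401180) = 208120/361720059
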